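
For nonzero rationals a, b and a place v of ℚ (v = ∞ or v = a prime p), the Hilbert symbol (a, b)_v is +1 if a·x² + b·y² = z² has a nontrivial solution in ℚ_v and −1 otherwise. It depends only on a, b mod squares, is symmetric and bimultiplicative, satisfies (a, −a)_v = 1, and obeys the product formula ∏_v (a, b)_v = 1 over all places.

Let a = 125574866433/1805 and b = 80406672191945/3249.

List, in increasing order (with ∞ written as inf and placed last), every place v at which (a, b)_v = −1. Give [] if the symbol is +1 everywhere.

(a, b) ≡ (4192285, 43486572305) mod (ℚ^×)²; places V = {2, 3, 5, 11, 17, 19, 23, 31, 37, 41, 43, ∞}.
(a,b)_17: α=1, u≡10; β=1, v≡16 (mod 17); (10|17)=-1, (16|17)=+1; sign (−1)^0·-1^1·+1^1 = -1.
(a,b)_19: α=-2, u≡17; β=-2, v≡18 (mod 19); (17|19)=+1, (18|19)=-1; sign (−1)^0·+1^-2·-1^-2 = +1.
(a,b)_∞: sgn(4192285)=+, sgn(43486572305)=+, so +1.
(a,b)_2: α=0, β=0; u≡5, v≡1 (mod 8); ε(u)ε(v)=0·0, αω(v)=0·0, βω(u)=0·1; sum ≡ 0  ⇒  +1.
(a,b)_11: α=0, u≡5; β=1, v≡7 (mod 11); (5|11)=+1, (7|11)=-1; sign (−1)^0·+1^1·-1^0 = +1.
(a,b)_41: α=0, u≡13; β=1, v≡16 (mod 41); (13|41)=-1, (16|41)=+1; sign (−1)^0·-1^1·+1^0 = -1.
(a,b)_37: α=1, u≡1; β=1, v≡31 (mod 37); (1|37)=+1, (31|37)=-1; sign (−1)^0·+1^1·-1^1 = -1.
(a,b)_23: α=0, u≡3; β=1, v≡11 (mod 23); (3|23)=+1, (11|23)=-1; sign (−1)^0·+1^1·-1^0 = +1.
(a,b)_43: α=3, u≡14; β=3, v≡13 (mod 43); (14|43)=+1, (13|43)=+1; sign (−1)^1·+1^3·+1^3 = -1.
(a,b)_3: α=4, u≡1; β=-2, v≡2 (mod 3); (1|3)=+1, (2|3)=-1; sign (−1)^0·+1^-2·-1^4 = +1.
(a,b)_5: α=-1, u≡3; β=1, v≡1 (mod 5); (3|5)=-1, (1|5)=+1; sign (−1)^0·-1^1·+1^-1 = -1.
(a,b)_31: α=1, u≡26; β=1, v≡24 (mod 31); (26|31)=-1, (24|31)=-1; sign (−1)^1·-1^1·-1^1 = -1.
(4192285, 43486572305 / ℚ) ramifies at {5, 17, 31, 37, 41, 43}: a division algebra.

[5, 17, 31, 37, 41, 43]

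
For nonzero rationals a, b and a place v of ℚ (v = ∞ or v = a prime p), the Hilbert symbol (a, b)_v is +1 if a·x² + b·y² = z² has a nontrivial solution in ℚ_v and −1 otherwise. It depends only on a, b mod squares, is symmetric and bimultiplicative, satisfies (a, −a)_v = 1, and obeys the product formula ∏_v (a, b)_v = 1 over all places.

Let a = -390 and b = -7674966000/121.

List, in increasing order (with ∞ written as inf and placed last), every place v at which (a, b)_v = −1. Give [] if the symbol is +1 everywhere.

(a, b) ≡ (-390, -15) mod (ℚ^×)²; places V = {2, 3, 5, 11, 13, 29, ∞}.
(a,b)_5: α=1, u≡2; β=3, v≡2 (mod 5); (2|5)=-1, (2|5)=-1; sign (−1)^0·-1^3·-1^1 = +1.
(a,b)_∞: sgn(-390)=−, sgn(-15)=−, so -1.
(a,b)_2: α=1, β=4; u≡5, v≡1 (mod 8); ε(u)ε(v)=0·0, αω(v)=1·0, βω(u)=4·1; sum ≡ 0  ⇒  +1.
(a,b)_3: α=1, u≡2; β=3, v≡1 (mod 3); (2|3)=-1, (1|3)=+1; sign (−1)^1·-1^3·+1^1 = +1.
(a,b)_13: α=1, u≡9; β=2, v≡11 (mod 13); (9|13)=+1, (11|13)=-1; sign (−1)^0·+1^2·-1^1 = -1.
(a,b)_11: α=0, u≡6; β=-2, v≡2 (mod 11); (6|11)=-1, (2|11)=-1; sign (−1)^0·-1^-2·-1^0 = +1.
(a,b)_29: α=0, u≡16; β=2, v≡2 (mod 29); (16|29)=+1, (2|29)=-1; sign (−1)^0·+1^2·-1^0 = +1.
|Ram(-390, -15)| = 2, even; anisotropic at {13, ∞}.

[13, inf]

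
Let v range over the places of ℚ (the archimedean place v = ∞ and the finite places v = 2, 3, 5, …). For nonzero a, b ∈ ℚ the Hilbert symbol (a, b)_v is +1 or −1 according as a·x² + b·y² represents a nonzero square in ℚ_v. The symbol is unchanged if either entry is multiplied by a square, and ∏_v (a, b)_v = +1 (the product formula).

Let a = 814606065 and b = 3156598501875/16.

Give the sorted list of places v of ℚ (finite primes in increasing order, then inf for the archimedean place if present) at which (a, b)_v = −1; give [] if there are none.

(a, b) ≡ (10465, 64883) mod (ℚ^×)²; places V = {2, 3, 5, 7, 13, 23, 31, ∞}.
(a,b)_23: α=1, u≡1; β=1, v≡5 (mod 23); (1|23)=+1, (5|23)=-1; sign (−1)^1·+1^1·-1^1 = +1.
(a,b)_2: α=0, β=-4; u≡1, v≡3 (mod 8); ε(u)ε(v)=0·1, αω(v)=0·1, βω(u)=-4·0; sum ≡ 0  ⇒  +1.
(a,b)_31: α=2, u≡1; β=3, v≡2 (mod 31); (1|31)=+1, (2|31)=+1; sign (−1)^0·+1^3·+1^2 = +1.
(a,b)_7: α=1, u≡4; β=1, v≡1 (mod 7); (4|7)=+1, (1|7)=+1; sign (−1)^1·+1^1·+1^1 = -1.
(a,b)_3: α=4, u≡1; β=4, v≡2 (mod 3); (1|3)=+1, (2|3)=-1; sign (−1)^0·+1^4·-1^4 = +1.
(a,b)_13: α=1, u≡3; β=1, v≡1 (mod 13); (3|13)=+1, (1|13)=+1; sign (−1)^0·+1^1·+1^1 = +1.
(a,b)_5: α=1, u≡3; β=4, v≡3 (mod 5); (3|5)=-1, (3|5)=-1; sign (−1)^0·-1^4·-1^1 = -1.
(a,b)_∞: sgn(10465)=+, sgn(64883)=+, so +1.
|Ram(10465, 64883)| = 2, even; anisotropic at {5, 7}.

[5, 7]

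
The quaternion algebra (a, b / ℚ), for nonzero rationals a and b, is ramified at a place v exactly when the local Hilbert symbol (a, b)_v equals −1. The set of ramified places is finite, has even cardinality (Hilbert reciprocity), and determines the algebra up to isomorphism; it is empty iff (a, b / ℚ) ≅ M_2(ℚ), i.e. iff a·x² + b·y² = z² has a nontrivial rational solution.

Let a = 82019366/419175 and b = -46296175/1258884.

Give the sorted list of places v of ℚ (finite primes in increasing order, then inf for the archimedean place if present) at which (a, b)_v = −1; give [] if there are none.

[23, 31, 41, 47]

Mod squares: a ≡ 18538, b ≡ -1927. Check v ∈ {∞, 2, 3, 5, 11, 13, 17, 23, 29, 31, 41, 47}.
v=47: a=47^0·(≡29), b=47^1·(≡17) mod 47; (29|47)=-1, (17|47)=+1; (−1)^{0·1·23}·(-1)^1·(+1)^0 = -1.
v=∞: 18538 > 0 and -1927 < 0  ⇒  (a,b)_∞ = +1.
v=17: a=17^0·(≡13), b=17^-2·(≡11) mod 17; (13|17)=+1, (11|17)=-1; (−1)^{0·-2·8}·(+1)^-2·(-1)^0 = +1.
v=5: a=5^-2·(≡3), b=5^2·(≡2) mod 5; (3|5)=-1, (2|5)=-1; (−1)^{-2·2·2}·(-1)^2·(-1)^-2 = +1.
v=23: a=23^-1·(≡1), b=23^0·(≡21) mod 23; (1|23)=+1, (21|23)=-1; (−1)^{-1·0·11}·(+1)^0·(-1)^-1 = -1.
v=2: v_2(a)=1, v_2(b)=-2; units ≡ 5, 1 (mod 8); ε·ε+αω+βω = 0·0+1·0+-2·1 ≡ 0  ⇒  (a,b)_2 = +1.
v=31: a=31^1·(≡18), b=31^2·(≡6) mod 31; (18|31)=+1, (6|31)=-1; (−1)^{1·2·15}·(+1)^2·(-1)^1 = -1.
v=29: a=29^2·(≡16), b=29^0·(≡4) mod 29; (16|29)=+1, (4|29)=+1; (−1)^{2·0·14}·(+1)^0·(+1)^2 = +1.
v=41: a=41^0·(≡3), b=41^1·(≡29) mod 41; (3|41)=-1, (29|41)=-1; (−1)^{0·1·20}·(-1)^1·(-1)^0 = -1.
v=13: a=13^1·(≡3), b=13^0·(≡12) mod 13; (3|13)=+1, (12|13)=+1; (−1)^{1·0·6}·(+1)^0·(+1)^1 = +1.
v=3: a=3^-6·(≡1), b=3^-2·(≡2) mod 3; (1|3)=+1, (2|3)=-1; (−1)^{-6·-2·1}·(+1)^-2·(-1)^-6 = +1.
v=11: a=11^2·(≡9), b=11^-2·(≡1) mod 11; (9|11)=+1, (1|11)=+1; (−1)^{2·-2·5}·(+1)^-2·(+1)^2 = +1.
|Ram(18538, -1927)| = 4, even; anisotropic at {23, 31, 41, 47}.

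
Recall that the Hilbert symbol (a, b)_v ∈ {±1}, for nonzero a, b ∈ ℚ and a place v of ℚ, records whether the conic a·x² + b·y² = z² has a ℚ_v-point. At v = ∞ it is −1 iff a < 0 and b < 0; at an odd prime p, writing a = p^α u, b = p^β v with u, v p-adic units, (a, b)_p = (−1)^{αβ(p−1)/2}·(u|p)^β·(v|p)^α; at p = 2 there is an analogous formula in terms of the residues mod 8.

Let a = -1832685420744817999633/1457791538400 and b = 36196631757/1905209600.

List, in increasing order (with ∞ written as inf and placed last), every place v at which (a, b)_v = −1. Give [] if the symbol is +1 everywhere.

[2, 23]

(a, b) ≡ (-63974638, 2093) mod (ℚ^×)²; places V = {2, 3, 5, 7, 11, 13, 17, 23, 29, 31, 41, 43, ∞}.
(a,b)_5: α=-2, u≡2; β=-2, v≡3 (mod 5); (2|5)=-1, (3|5)=-1; sign (−1)^0·-1^-2·-1^-2 = +1.
(a,b)_11: α=0, u≡9; β=2, v≡3 (mod 11); (9|11)=+1, (3|11)=+1; sign (−1)^0·+1^2·+1^0 = +1.
(a,b)_13: α=9, u≡8; β=3, v≡6 (mod 13); (8|13)=-1, (6|13)=-1; sign (−1)^0·-1^3·-1^9 = +1.
(a,b)_2: α=-5, β=-8; u≡1, v≡5 (mod 8); ε(u)ε(v)=0·0, αω(v)=-5·1, βω(u)=-8·0; sum ≡ 1  ⇒  -1.
(a,b)_7: α=1, u≡4; β=-1, v≡5 (mod 7); (4|7)=+1, (5|7)=-1; sign (−1)^1·+1^-1·-1^1 = +1.
(a,b)_29: α=1, u≡27; β=0, v≡1 (mod 29); (27|29)=-1, (1|29)=+1; sign (−1)^0·-1^0·+1^1 = +1.
(a,b)_23: α=-3, u≡20; β=-1, v≡21 (mod 23); (20|23)=-1, (21|23)=-1; sign (−1)^1·-1^-1·-1^-3 = -1.
(a,b)_17: α=1, u≡1; β=0, v≡4 (mod 17); (1|17)=+1, (4|17)=+1; sign (−1)^0·+1^0·+1^1 = +1.
(a,b)_∞: sgn(-63974638)=−, sgn(2093)=+, so +1.
(a,b)_41: α=2, u≡31; β=2, v≡40 (mod 41); (31|41)=+1, (40|41)=+1; sign (−1)^0·+1^2·+1^2 = +1.
(a,b)_31: α=3, u≡11; β=0, v≡18 (mod 31); (11|31)=-1, (18|31)=+1; sign (−1)^0·-1^0·+1^3 = +1.
(a,b)_3: α=-4, u≡2; β=4, v≡2 (mod 3); (2|3)=-1, (2|3)=-1; sign (−1)^0·-1^4·-1^-4 = +1.
(a,b)_43: α=-2, u≡41; β=-2, v≡34 (mod 43); (41|43)=+1, (34|43)=-1; sign (−1)^0·+1^-2·-1^-2 = +1.
(-63974638, 2093 / ℚ) ramifies at {2, 23}: a division algebra.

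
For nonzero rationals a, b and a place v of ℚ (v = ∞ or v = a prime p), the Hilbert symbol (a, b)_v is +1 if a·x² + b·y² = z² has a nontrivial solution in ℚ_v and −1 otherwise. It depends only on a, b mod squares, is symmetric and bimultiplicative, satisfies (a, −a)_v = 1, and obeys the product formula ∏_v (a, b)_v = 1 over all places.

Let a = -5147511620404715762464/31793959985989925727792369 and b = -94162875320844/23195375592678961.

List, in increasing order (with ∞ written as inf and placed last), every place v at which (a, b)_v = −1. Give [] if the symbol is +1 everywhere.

(a, b) ≡ (-1426, -2139) mod (ℚ^×)²; places V = {2, 3, 7, 11, 17, 23, 31, 41, 43, 47, ∞}.
(a,b)_2: α=5, β=2; u≡7, v≡5 (mod 8); ε(u)ε(v)=1·0, αω(v)=5·1, βω(u)=2·0; sum ≡ 1  ⇒  -1.
(a,b)_47: α=2, u≡41; β=0, v≡22 (mod 47); (41|47)=-1, (22|47)=-1; sign (−1)^0·-1^0·-1^2 = +1.
(a,b)_7: α=-6, u≡1; β=-4, v≡6 (mod 7); (1|7)=+1, (6|7)=-1; sign (−1)^0·+1^-4·-1^-6 = +1.
(a,b)_31: α=1, u≡10; β=1, v≡21 (mod 31); (10|31)=+1, (21|31)=-1; sign (−1)^1·+1^1·-1^1 = +1.
(a,b)_11: α=4, u≡3; β=4, v≡8 (mod 11); (3|11)=+1, (8|11)=-1; sign (−1)^0·+1^4·-1^4 = +1.
(a,b)_23: α=1, u≡10; β=1, v≡22 (mod 23); (10|23)=-1, (22|23)=-1; sign (−1)^1·-1^1·-1^1 = -1.
(a,b)_∞: sgn(-1426)=−, sgn(-2139)=−, so -1.
(a,b)_17: α=8, u≡16; β=4, v≡7 (mod 17); (16|17)=+1, (7|17)=-1; sign (−1)^0·+1^4·-1^8 = +1.
(a,b)_3: α=-2, u≡2; β=3, v≡1 (mod 3); (2|3)=-1, (1|3)=+1; sign (−1)^0·-1^3·+1^-2 = -1.
(a,b)_43: α=-6, u≡6; β=-4, v≡15 (mod 43); (6|43)=+1, (15|43)=+1; sign (−1)^0·+1^-4·+1^-6 = +1.
(a,b)_41: α=-6, u≡37; β=-4, v≡14 (mod 41); (37|41)=+1, (14|41)=-1; sign (−1)^0·+1^-4·-1^-6 = +1.
Ram(-1426, -2139) = {2, 3, 23, ∞}; no ℚ_2-point on the conic.

[2, 3, 23, inf]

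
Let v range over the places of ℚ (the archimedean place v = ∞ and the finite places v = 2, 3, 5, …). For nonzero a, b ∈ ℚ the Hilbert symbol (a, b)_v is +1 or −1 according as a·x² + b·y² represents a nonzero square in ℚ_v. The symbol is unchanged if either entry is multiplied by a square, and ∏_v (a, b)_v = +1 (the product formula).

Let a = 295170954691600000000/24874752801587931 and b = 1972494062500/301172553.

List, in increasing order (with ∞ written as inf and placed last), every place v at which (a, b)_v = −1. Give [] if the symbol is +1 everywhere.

(a, b) ≡ (11, 36465) mod (ℚ^×)²; places V = {2, 3, 5, 11, 13, 17, 19, 23, 53, ∞}.
(a,b)_11: α=-3, u≡4; β=-1, v≡4 (mod 11); (4|11)=+1, (4|11)=+1; sign (−1)^1·+1^-1·+1^-3 = -1.
(a,b)_2: α=10, β=2; u≡3, v≡1 (mod 8); ε(u)ε(v)=1·0, αω(v)=10·0, βω(u)=2·1; sum ≡ 0  ⇒  +1.
(a,b)_19: α=-2, u≡9; β=-2, v≡16 (mod 19); (9|19)=+1, (16|19)=+1; sign (−1)^0·+1^-2·+1^-2 = +1.
(a,b)_23: α=2, u≡7; β=0, v≡17 (mod 23); (7|23)=-1, (17|23)=-1; sign (−1)^0·-1^0·-1^2 = +1.
(a,b)_13: α=6, u≡11; β=5, v≡4 (mod 13); (11|13)=-1, (4|13)=+1; sign (−1)^0·-1^5·+1^6 = -1.
(a,b)_53: α=-4, u≡36; β=-2, v≡6 (mod 53); (36|53)=+1, (6|53)=+1; sign (−1)^0·+1^-2·+1^-4 = +1.
(a,b)_3: α=-8, u≡2; β=-3, v≡2 (mod 3); (2|3)=-1, (2|3)=-1; sign (−1)^0·-1^-3·-1^-8 = -1.
(a,b)_5: α=8, u≡1; β=7, v≡3 (mod 5); (1|5)=+1, (3|5)=-1; sign (−1)^0·+1^7·-1^8 = +1.
(a,b)_∞: sgn(11)=+, sgn(36465)=+, so +1.
(a,b)_17: α=2, u≡14; β=1, v≡3 (mod 17); (14|17)=-1, (3|17)=-1; sign (−1)^0·-1^1·-1^2 = -1.
Ram(11, 36465) = {3, 11, 13, 17}; no ℚ_3-point on the conic.

[3, 11, 13, 17]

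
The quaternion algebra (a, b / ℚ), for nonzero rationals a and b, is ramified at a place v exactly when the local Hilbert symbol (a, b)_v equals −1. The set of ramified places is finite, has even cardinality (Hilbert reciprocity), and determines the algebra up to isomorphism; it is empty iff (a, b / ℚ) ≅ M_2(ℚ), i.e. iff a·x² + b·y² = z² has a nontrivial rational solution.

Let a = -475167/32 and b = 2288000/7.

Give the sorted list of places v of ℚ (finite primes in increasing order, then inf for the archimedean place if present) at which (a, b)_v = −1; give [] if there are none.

[2, 3, 13, 17]

(a, b) ≡ (-7854, 10010) mod (ℚ^×)²; places V = {2, 3, 5, 7, 11, 13, 17, ∞}.
(a,b)_5: α=0, u≡4; β=3, v≡2 (mod 5); (4|5)=+1, (2|5)=-1; sign (−1)^0·+1^3·-1^0 = +1.
(a,b)_∞: sgn(-7854)=−, sgn(10010)=+, so +1.
(a,b)_13: α=0, u≡8; β=1, v≡12 (mod 13); (8|13)=-1, (12|13)=+1; sign (−1)^0·-1^1·+1^0 = -1.
(a,b)_2: α=-5, β=7; u≡1, v≡5 (mod 8); ε(u)ε(v)=0·0, αω(v)=-5·1, βω(u)=7·0; sum ≡ 1  ⇒  -1.
(a,b)_7: α=1, u≡3; β=-1, v≡1 (mod 7); (3|7)=-1, (1|7)=+1; sign (−1)^1·-1^-1·+1^1 = +1.
(a,b)_3: α=1, u≡1; β=0, v≡2 (mod 3); (1|3)=+1, (2|3)=-1; sign (−1)^0·+1^0·-1^1 = -1.
(a,b)_17: α=1, u≡10; β=0, v≡3 (mod 17); (10|17)=-1, (3|17)=-1; sign (−1)^0·-1^0·-1^1 = -1.
(a,b)_11: α=3, u≡5; β=1, v≡8 (mod 11); (5|11)=+1, (8|11)=-1; sign (−1)^1·+1^1·-1^3 = +1.
Ram(-7854, 10010) = {2, 3, 13, 17}; no ℚ_2-point on the conic.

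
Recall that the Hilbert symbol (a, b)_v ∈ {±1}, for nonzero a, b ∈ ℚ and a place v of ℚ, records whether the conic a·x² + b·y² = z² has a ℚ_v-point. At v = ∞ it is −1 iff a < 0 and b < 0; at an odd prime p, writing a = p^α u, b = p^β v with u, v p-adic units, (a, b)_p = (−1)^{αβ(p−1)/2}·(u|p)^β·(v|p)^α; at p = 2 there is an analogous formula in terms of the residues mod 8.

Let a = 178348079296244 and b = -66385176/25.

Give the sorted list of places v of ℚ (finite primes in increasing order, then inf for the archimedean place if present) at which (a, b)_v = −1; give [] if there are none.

[2, 3, 11, 29]

Mod squares: a ≡ 29, b ≡ -19734. Check v ∈ {∞, 2, 3, 5, 11, 13, 23, 29}.
v=29: a=29^3·(≡20), b=29^2·(≡14) mod 29; (20|29)=+1, (14|29)=-1; (−1)^{3·2·14}·(+1)^2·(-1)^3 = -1.
v=∞: 29 > 0 and -19734 < 0  ⇒  (a,b)_∞ = +1.
v=23: a=23^2·(≡1), b=23^1·(≡2) mod 23; (1|23)=+1, (2|23)=+1; (−1)^{2·1·11}·(+1)^1·(+1)^2 = +1.
v=2: v_2(a)=2, v_2(b)=3; units ≡ 5, 5 (mod 8); ε·ε+αω+βω = 0·0+2·1+3·1 ≡ 1  ⇒  (a,b)_2 = -1.
v=13: a=13^4·(≡1), b=13^1·(≡9) mod 13; (1|13)=+1, (9|13)=+1; (−1)^{4·1·6}·(+1)^1·(+1)^4 = +1.
v=5: a=5^0·(≡4), b=5^-2·(≡4) mod 5; (4|5)=+1, (4|5)=+1; (−1)^{0·-2·2}·(+1)^-2·(+1)^0 = +1.
v=11: a=11^2·(≡7), b=11^1·(≡8) mod 11; (7|11)=-1, (8|11)=-1; (−1)^{2·1·5}·(-1)^1·(-1)^2 = -1.
v=3: a=3^0·(≡2), b=3^1·(≡1) mod 3; (2|3)=-1, (1|3)=+1; (−1)^{0·1·1}·(-1)^1·(+1)^0 = -1.
(29, -19734 / ℚ) ramifies at {2, 3, 11, 29}: a division algebra.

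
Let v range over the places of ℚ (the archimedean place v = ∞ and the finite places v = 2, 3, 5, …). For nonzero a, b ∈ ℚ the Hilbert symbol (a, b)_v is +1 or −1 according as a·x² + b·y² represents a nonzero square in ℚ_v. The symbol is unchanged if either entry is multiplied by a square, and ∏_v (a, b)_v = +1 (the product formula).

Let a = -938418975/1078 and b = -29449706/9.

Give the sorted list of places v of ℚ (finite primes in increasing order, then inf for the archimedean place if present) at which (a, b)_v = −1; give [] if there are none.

(a, b) ≡ (-542938, -243386) mod (ℚ^×)²; places V = {2, 3, 5, 7, 11, 13, 23, 29, 37, ∞}.
(a,b)_7: α=-2, u≡3; β=0, v≡4 (mod 7); (3|7)=-1, (4|7)=+1; sign (−1)^0·-1^0·+1^-2 = +1.
(a,b)_∞: sgn(-542938)=−, sgn(-243386)=−, so -1.
(a,b)_29: α=1, u≡17; β=0, v≡19 (mod 29); (17|29)=-1, (19|29)=-1; sign (−1)^0·-1^0·-1^1 = -1.
(a,b)_2: α=-1, β=1; u≡3, v≡3 (mod 8); ε(u)ε(v)=1·1, αω(v)=-1·1, βω(u)=1·1; sum ≡ 1  ⇒  -1.
(a,b)_23: α=1, u≡7; β=1, v≡14 (mod 23); (7|23)=-1, (14|23)=-1; sign (−1)^1·-1^1·-1^1 = -1.
(a,b)_5: α=2, u≡2; β=0, v≡1 (mod 5); (2|5)=-1, (1|5)=+1; sign (−1)^0·-1^0·+1^2 = +1.
(a,b)_37: α=1, u≡17; β=1, v≡13 (mod 37); (17|37)=-1, (13|37)=-1; sign (−1)^0·-1^1·-1^1 = +1.
(a,b)_13: α=2, u≡7; β=1, v≡2 (mod 13); (7|13)=-1, (2|13)=-1; sign (−1)^0·-1^1·-1^2 = -1.
(a,b)_11: α=-1, u≡10; β=3, v≡8 (mod 11); (10|11)=-1, (8|11)=-1; sign (−1)^1·-1^3·-1^-1 = -1.
(a,b)_3: α=2, u≡2; β=-2, v≡1 (mod 3); (2|3)=-1, (1|3)=+1; sign (−1)^0·-1^-2·+1^2 = +1.
Ram(-542938, -243386) = {2, 11, 13, 23, 29, ∞}; no ℚ_2-point on the conic.

[2, 11, 13, 23, 29, inf]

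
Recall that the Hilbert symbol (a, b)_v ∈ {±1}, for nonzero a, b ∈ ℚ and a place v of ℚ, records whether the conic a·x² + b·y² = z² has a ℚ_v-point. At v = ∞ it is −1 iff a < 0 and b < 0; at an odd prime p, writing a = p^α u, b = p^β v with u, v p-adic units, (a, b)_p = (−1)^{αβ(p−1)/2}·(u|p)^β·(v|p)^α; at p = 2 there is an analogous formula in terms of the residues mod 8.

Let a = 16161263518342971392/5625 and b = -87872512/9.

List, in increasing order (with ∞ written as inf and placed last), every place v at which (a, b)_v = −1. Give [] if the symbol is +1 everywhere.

[7, 13]

Mod squares: a ≡ 2093, b ≡ -85813. Check v ∈ {∞, 2, 3, 5, 7, 13, 23, 41}.
v=41: a=41^2·(≡1), b=41^1·(≡23) mod 41; (1|41)=+1, (23|41)=+1; (−1)^{2·1·20}·(+1)^1·(+1)^2 = +1.
v=13: a=13^3·(≡6), b=13^1·(≡12) mod 13; (6|13)=-1, (12|13)=+1; (−1)^{3·1·6}·(-1)^1·(+1)^3 = -1.
v=5: a=5^-4·(≡3), b=5^0·(≡2) mod 5; (3|5)=-1, (2|5)=-1; (−1)^{-4·0·2}·(-1)^0·(-1)^-4 = +1.
v=∞: 2093 > 0 and -85813 < 0  ⇒  (a,b)_∞ = +1.
v=23: a=23^3·(≡15), b=23^1·(≡1) mod 23; (15|23)=-1, (1|23)=+1; (−1)^{3·1·11}·(-1)^1·(+1)^3 = +1.
v=7: a=7^3·(≡6), b=7^1·(≡5) mod 7; (6|7)=-1, (5|7)=-1; (−1)^{3·1·3}·(-1)^1·(-1)^3 = -1.
v=3: a=3^-2·(≡2), b=3^-2·(≡2) mod 3; (2|3)=-1, (2|3)=-1; (−1)^{-2·-2·1}·(-1)^-2·(-1)^-2 = +1.
v=2: v_2(a)=20, v_2(b)=10; units ≡ 5, 3 (mod 8); ε·ε+αω+βω = 0·1+20·1+10·1 ≡ 0  ⇒  (a,b)_2 = +1.
(2093, -85813 / ℚ) ramifies at {7, 13}: a division algebra.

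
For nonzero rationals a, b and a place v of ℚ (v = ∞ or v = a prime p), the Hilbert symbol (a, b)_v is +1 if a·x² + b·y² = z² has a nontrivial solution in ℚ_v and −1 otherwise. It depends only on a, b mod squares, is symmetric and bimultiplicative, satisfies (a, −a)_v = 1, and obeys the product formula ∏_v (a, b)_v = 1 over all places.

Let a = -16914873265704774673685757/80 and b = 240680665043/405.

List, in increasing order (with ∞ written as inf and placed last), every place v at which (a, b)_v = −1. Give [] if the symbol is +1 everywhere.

(a, b) ≡ (-91937785, 2965735) mod (ℚ^×)²; places V = {2, 3, 5, 7, 11, 13, 17, 23, 31, 37, 41, ∞}.
(a,b)_∞: sgn(-91937785)=−, sgn(2965735)=+, so +1.
(a,b)_37: α=3, u≡10; β=1, v≡13 (mod 37); (10|37)=+1, (13|37)=-1; sign (−1)^0·+1^1·-1^3 = -1.
(a,b)_17: α=3, u≡3; β=1, v≡15 (mod 17); (3|17)=-1, (15|17)=+1; sign (−1)^0·-1^1·+1^3 = -1.
(a,b)_2: α=-4, β=0; u≡7, v≡7 (mod 8); ε(u)ε(v)=1·1, αω(v)=-4·0, βω(u)=0·0; sum ≡ 1  ⇒  -1.
(a,b)_7: α=4, u≡3; β=4, v≡5 (mod 7); (3|7)=-1, (5|7)=-1; sign (−1)^0·-1^4·-1^4 = +1.
(a,b)_23: α=3, u≡18; β=1, v≡21 (mod 23); (18|23)=+1, (21|23)=-1; sign (−1)^1·+1^1·-1^3 = +1.
(a,b)_13: α=0, u≡9; β=2, v≡8 (mod 13); (9|13)=+1, (8|13)=-1; sign (−1)^0·+1^2·-1^0 = +1.
(a,b)_41: α=3, u≡26; β=1, v≡15 (mod 41); (26|41)=-1, (15|41)=-1; sign (−1)^0·-1^1·-1^3 = +1.
(a,b)_3: α=2, u≡2; β=-4, v≡1 (mod 3); (2|3)=-1, (1|3)=+1; sign (−1)^0·-1^-4·+1^2 = +1.
(a,b)_31: α=1, u≡20; β=0, v≡27 (mod 31); (20|31)=+1, (27|31)=-1; sign (−1)^0·+1^0·-1^1 = -1.
(a,b)_5: α=-1, u≡3; β=-1, v≡3 (mod 5); (3|5)=-1, (3|5)=-1; sign (−1)^0·-1^-1·-1^-1 = +1.
(a,b)_11: α=2, u≡6; β=0, v≡3 (mod 11); (6|11)=-1, (3|11)=+1; sign (−1)^0·-1^0·+1^2 = +1.
Ram(-91937785, 2965735) = {2, 17, 31, 37}; no ℚ_2-point on the conic.

[2, 17, 31, 37]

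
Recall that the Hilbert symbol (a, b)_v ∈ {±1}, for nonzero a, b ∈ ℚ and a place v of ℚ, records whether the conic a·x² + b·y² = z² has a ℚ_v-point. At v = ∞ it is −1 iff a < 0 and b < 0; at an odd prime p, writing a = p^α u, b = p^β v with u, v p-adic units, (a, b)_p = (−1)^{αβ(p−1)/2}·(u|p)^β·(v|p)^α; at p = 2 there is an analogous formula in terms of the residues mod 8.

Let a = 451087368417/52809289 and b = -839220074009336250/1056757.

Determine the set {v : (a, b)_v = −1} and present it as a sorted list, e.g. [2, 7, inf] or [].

[3, 7]

Mod squares: a ≡ 9177, b ≡ -26543874. Check v ∈ {∞, 2, 3, 5, 7, 11, 13, 19, 23, 29, 31, 37, 41, 43}.
v=2: v_2(a)=0, v_2(b)=1; units ≡ 1, 7 (mod 8); ε·ε+αω+βω = 0·1+0·0+1·0 ≡ 0  ⇒  (a,b)_2 = +1.
v=37: a=37^0·(≡34), b=37^-1·(≡21) mod 37; (34|37)=+1, (21|37)=+1; (−1)^{0·-1·18}·(+1)^-1·(+1)^0 = +1.
v=7: a=7^1·(≡4), b=7^1·(≡2) mod 7; (4|7)=+1, (2|7)=+1; (−1)^{1·1·3}·(+1)^1·(+1)^1 = -1.
v=41: a=41^2·(≡6), b=41^0·(≡37) mod 41; (6|41)=-1, (37|41)=+1; (−1)^{2·0·20}·(-1)^0·(+1)^2 = +1.
v=23: a=23^1·(≡13), b=23^2·(≡3) mod 23; (13|23)=+1, (3|23)=+1; (−1)^{1·2·11}·(+1)^2·(+1)^1 = +1.
v=43: a=43^-2·(≡8), b=43^0·(≡5) mod 43; (8|43)=-1, (5|43)=-1; (−1)^{-2·0·21}·(-1)^0·(-1)^-2 = +1.
v=∞: 9177 > 0 and -26543874 < 0  ⇒  (a,b)_∞ = +1.
v=31: a=31^0·(≡4), b=31^1·(≡2) mod 31; (4|31)=+1, (2|31)=+1; (−1)^{0·1·15}·(+1)^1·(+1)^0 = +1.
v=13: a=13^-4·(≡12), b=13^-4·(≡5) mod 13; (12|13)=+1, (5|13)=-1; (−1)^{-4·-4·6}·(+1)^-4·(-1)^-4 = +1.
v=3: a=3^5·(≡2), b=3^5·(≡2) mod 3; (2|3)=-1, (2|3)=-1; (−1)^{5·5·1}·(-1)^5·(-1)^5 = -1.
v=19: a=19^3·(≡15), b=19^3·(≡6) mod 19; (15|19)=-1, (6|19)=+1; (−1)^{3·3·9}·(-1)^3·(+1)^3 = +1.
v=11: a=11^0·(≡3), b=11^2·(≡10) mod 11; (3|11)=+1, (10|11)=-1; (−1)^{0·2·5}·(+1)^2·(-1)^0 = +1.
v=5: a=5^0·(≡3), b=5^4·(≡1) mod 5; (3|5)=-1, (1|5)=+1; (−1)^{0·4·2}·(-1)^4·(+1)^0 = +1.
v=29: a=29^0·(≡1), b=29^1·(≡27) mod 29; (1|29)=+1, (27|29)=-1; (−1)^{0·1·14}·(+1)^1·(-1)^0 = +1.
|Ram(9177, -26543874)| = 2, even; anisotropic at {3, 7}.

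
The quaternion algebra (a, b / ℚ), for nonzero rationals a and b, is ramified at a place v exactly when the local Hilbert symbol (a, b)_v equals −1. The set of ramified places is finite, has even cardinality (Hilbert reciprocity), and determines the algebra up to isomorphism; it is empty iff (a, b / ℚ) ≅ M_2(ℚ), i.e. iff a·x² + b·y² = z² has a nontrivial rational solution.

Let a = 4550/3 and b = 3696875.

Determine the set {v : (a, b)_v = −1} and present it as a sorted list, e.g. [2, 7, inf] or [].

[2, 3]

(a, b) ≡ (546, 35) mod (ℚ^×)²; places V = {2, 3, 5, 7, 13, ∞}.
(a,b)_∞: sgn(546)=+, sgn(35)=+, so +1.
(a,b)_5: α=2, u≡4; β=5, v≡3 (mod 5); (4|5)=+1, (3|5)=-1; sign (−1)^0·+1^5·-1^2 = +1.
(a,b)_3: α=-1, u≡2; β=0, v≡2 (mod 3); (2|3)=-1, (2|3)=-1; sign (−1)^0·-1^0·-1^-1 = -1.
(a,b)_2: α=1, β=0; u≡1, v≡3 (mod 8); ε(u)ε(v)=0·1, αω(v)=1·1, βω(u)=0·0; sum ≡ 1  ⇒  -1.
(a,b)_13: α=1, u≡4; β=2, v≡9 (mod 13); (4|13)=+1, (9|13)=+1; sign (−1)^0·+1^2·+1^1 = +1.
(a,b)_7: α=1, u≡2; β=1, v≡3 (mod 7); (2|7)=+1, (3|7)=-1; sign (−1)^1·+1^1·-1^1 = +1.
(546, 35 / ℚ) ramifies at {2, 3}: a division algebra.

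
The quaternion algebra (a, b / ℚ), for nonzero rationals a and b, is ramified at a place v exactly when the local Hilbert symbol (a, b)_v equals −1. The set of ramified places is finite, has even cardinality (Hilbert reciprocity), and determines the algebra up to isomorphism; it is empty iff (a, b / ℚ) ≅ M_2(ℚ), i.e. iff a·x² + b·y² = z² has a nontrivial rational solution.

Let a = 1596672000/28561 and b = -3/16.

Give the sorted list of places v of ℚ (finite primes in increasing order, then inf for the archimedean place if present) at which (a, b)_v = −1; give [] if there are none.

[2, 3, 5, 11]

Mod squares: a ≡ 770, b ≡ -3. Check v ∈ {∞, 2, 3, 5, 7, 11, 13}.
v=13: a=13^-4·(≡1), b=13^0·(≡12) mod 13; (1|13)=+1, (12|13)=+1; (−1)^{-4·0·6}·(+1)^0·(+1)^-4 = +1.
v=11: a=11^1·(≡3), b=11^0·(≡6) mod 11; (3|11)=+1, (6|11)=-1; (−1)^{1·0·5}·(+1)^0·(-1)^1 = -1.
v=∞: 770 > 0 and -3 < 0  ⇒  (a,b)_∞ = +1.
v=5: a=5^3·(≡1), b=5^0·(≡2) mod 5; (1|5)=+1, (2|5)=-1; (−1)^{3·0·2}·(+1)^0·(-1)^3 = -1.
v=2: v_2(a)=11, v_2(b)=-4; units ≡ 1, 5 (mod 8); ε·ε+αω+βω = 0·0+11·1+-4·0 ≡ 1  ⇒  (a,b)_2 = -1.
v=3: a=3^4·(≡2), b=3^1·(≡2) mod 3; (2|3)=-1, (2|3)=-1; (−1)^{4·1·1}·(-1)^1·(-1)^4 = -1.
v=7: a=7^1·(≡6), b=7^0·(≡2) mod 7; (6|7)=-1, (2|7)=+1; (−1)^{1·0·3}·(-1)^0·(+1)^1 = +1.
Ram(770, -3) = {2, 3, 5, 11}; no ℚ_2-point on the conic.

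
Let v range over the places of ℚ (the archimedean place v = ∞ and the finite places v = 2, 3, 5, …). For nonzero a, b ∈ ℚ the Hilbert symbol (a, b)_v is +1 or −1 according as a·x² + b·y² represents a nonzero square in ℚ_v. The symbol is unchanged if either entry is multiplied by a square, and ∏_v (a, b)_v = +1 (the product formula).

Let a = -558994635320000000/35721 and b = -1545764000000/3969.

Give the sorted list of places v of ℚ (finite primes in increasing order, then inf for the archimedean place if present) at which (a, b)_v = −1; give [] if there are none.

(a, b) ≡ (-89870, -209) mod (ℚ^×)²; places V = {2, 3, 5, 7, 11, 19, 29, 43, ∞}.
(a,b)_3: α=-6, u≡1; β=-4, v≡1 (mod 3); (1|3)=+1, (1|3)=+1; sign (−1)^0·+1^-4·+1^-6 = +1.
(a,b)_5: α=7, u≡4; β=6, v≡1 (mod 5); (4|5)=+1, (1|5)=+1; sign (−1)^0·+1^6·+1^7 = +1.
(a,b)_29: α=2, u≡1; β=0, v≡4 (mod 29); (1|29)=+1, (4|29)=+1; sign (−1)^0·+1^0·+1^2 = +1.
(a,b)_7: α=-2, u≡5; β=-2, v≡1 (mod 7); (5|7)=-1, (1|7)=+1; sign (−1)^0·-1^-2·+1^-2 = +1.
(a,b)_2: α=9, β=8; u≡1, v≡7 (mod 8); ε(u)ε(v)=0·1, αω(v)=9·0, βω(u)=8·0; sum ≡ 0  ⇒  +1.
(a,b)_11: α=1, u≡4; β=1, v≡5 (mod 11); (4|11)=+1, (5|11)=+1; sign (−1)^1·+1^1·+1^1 = -1.
(a,b)_∞: sgn(-89870)=−, sgn(-209)=−, so -1.
(a,b)_43: α=3, u≡13; β=2, v≡15 (mod 43); (13|43)=+1, (15|43)=+1; sign (−1)^0·+1^2·+1^3 = +1.
(a,b)_19: α=1, u≡9; β=1, v≡8 (mod 19); (9|19)=+1, (8|19)=-1; sign (−1)^1·+1^1·-1^1 = +1.
Ram(-89870, -209) = {11, ∞}; no ℚ_11-point on the conic.

[11, inf]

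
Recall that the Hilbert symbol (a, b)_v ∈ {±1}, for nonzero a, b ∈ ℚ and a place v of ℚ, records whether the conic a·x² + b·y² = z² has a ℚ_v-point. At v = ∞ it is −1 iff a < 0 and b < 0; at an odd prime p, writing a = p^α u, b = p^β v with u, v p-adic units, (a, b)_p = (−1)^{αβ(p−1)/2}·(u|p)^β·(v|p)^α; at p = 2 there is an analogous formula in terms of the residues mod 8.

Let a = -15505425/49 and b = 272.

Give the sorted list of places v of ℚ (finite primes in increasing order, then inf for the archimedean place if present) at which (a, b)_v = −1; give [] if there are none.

[17, 31]

(a, b) ≡ (-7657, 17) mod (ℚ^×)²; places V = {2, 3, 5, 7, 13, 17, 19, 31, ∞}.
(a,b)_13: α=1, u≡9; β=0, v≡12 (mod 13); (9|13)=+1, (12|13)=+1; sign (−1)^0·+1^0·+1^1 = +1.
(a,b)_7: α=-2, u≡2; β=0, v≡6 (mod 7); (2|7)=+1, (6|7)=-1; sign (−1)^0·+1^0·-1^-2 = +1.
(a,b)_2: α=0, β=4; u≡7, v≡1 (mod 8); ε(u)ε(v)=1·0, αω(v)=0·0, βω(u)=4·0; sum ≡ 0  ⇒  +1.
(a,b)_∞: sgn(-7657)=−, sgn(17)=+, so +1.
(a,b)_3: α=4, u≡2; β=0, v≡2 (mod 3); (2|3)=-1, (2|3)=-1; sign (−1)^0·-1^0·-1^4 = +1.
(a,b)_17: α=0, u≡7; β=1, v≡16 (mod 17); (7|17)=-1, (16|17)=+1; sign (−1)^0·-1^1·+1^0 = -1.
(a,b)_31: α=1, u≡4; β=0, v≡24 (mod 31); (4|31)=+1, (24|31)=-1; sign (−1)^0·+1^0·-1^1 = -1.
(a,b)_19: α=1, u≡15; β=0, v≡6 (mod 19); (15|19)=-1, (6|19)=+1; sign (−1)^0·-1^0·+1^1 = +1.
(a,b)_5: α=2, u≡2; β=0, v≡2 (mod 5); (2|5)=-1, (2|5)=-1; sign (−1)^0·-1^0·-1^2 = +1.
|Ram(-7657, 17)| = 2, even; anisotropic at {17, 31}.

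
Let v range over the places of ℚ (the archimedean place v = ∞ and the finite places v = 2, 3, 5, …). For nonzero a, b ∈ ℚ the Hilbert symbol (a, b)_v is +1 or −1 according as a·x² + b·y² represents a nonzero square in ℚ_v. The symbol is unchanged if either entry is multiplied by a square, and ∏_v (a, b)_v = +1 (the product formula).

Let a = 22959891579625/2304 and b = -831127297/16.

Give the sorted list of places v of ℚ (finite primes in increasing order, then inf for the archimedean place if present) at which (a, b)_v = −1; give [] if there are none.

Mod squares: a ≡ 385, b ≡ -17017. Check v ∈ {∞, 2, 3, 5, 7, 11, 13, 17}.
v=7: a=7^1·(≡5), b=7^1·(≡5) mod 7; (5|7)=-1, (5|7)=-1; (−1)^{1·1·3}·(-1)^1·(-1)^1 = -1.
v=11: a=11^1·(≡10), b=11^1·(≡3) mod 11; (10|11)=-1, (3|11)=+1; (−1)^{1·1·5}·(-1)^1·(+1)^1 = +1.
v=13: a=13^4·(≡2), b=13^3·(≡4) mod 13; (2|13)=-1, (4|13)=+1; (−1)^{4·3·6}·(-1)^3·(+1)^4 = -1.
v=3: a=3^-2·(≡1), b=3^0·(≡2) mod 3; (1|3)=+1, (2|3)=-1; (−1)^{-2·0·1}·(+1)^0·(-1)^-2 = +1.
v=2: v_2(a)=-8, v_2(b)=-4; units ≡ 1, 7 (mod 8); ε·ε+αω+βω = 0·1+-8·0+-4·0 ≡ 0  ⇒  (a,b)_2 = +1.
v=∞: 385 > 0 and -17017 < 0  ⇒  (a,b)_∞ = +1.
v=5: a=5^3·(≡3), b=5^0·(≡3) mod 5; (3|5)=-1, (3|5)=-1; (−1)^{3·0·2}·(-1)^0·(-1)^3 = -1.
v=17: a=17^4·(≡6), b=17^3·(≡2) mod 17; (6|17)=-1, (2|17)=+1; (−1)^{4·3·8}·(-1)^3·(+1)^4 = -1.
(385, -17017 / ℚ) ramifies at {5, 7, 13, 17}: a division algebra.

[5, 7, 13, 17]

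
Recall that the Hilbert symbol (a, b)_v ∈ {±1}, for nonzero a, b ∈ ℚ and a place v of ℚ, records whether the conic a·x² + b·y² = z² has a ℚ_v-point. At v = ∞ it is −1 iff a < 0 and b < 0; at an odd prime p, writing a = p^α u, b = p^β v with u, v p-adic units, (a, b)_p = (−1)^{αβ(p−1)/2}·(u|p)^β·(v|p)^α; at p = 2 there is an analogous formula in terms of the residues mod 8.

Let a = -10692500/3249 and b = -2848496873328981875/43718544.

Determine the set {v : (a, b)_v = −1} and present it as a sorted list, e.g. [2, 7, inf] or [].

(a, b) ≡ (-4277, -5291) mod (ℚ^×)²; places V = {2, 3, 5, 7, 11, 13, 19, 29, 31, 37, 47, ∞}.
(a,b)_31: α=0, u≡7; β=2, v≡18 (mod 31); (7|31)=+1, (18|31)=+1; sign (−1)^0·+1^2·+1^0 = +1.
(a,b)_13: α=1, u≡3; β=3, v≡10 (mod 13); (3|13)=+1, (10|13)=+1; sign (−1)^0·+1^3·+1^1 = +1.
(a,b)_∞: sgn(-4277)=−, sgn(-5291)=−, so -1.
(a,b)_2: α=2, β=-4; u≡3, v≡5 (mod 8); ε(u)ε(v)=1·0, αω(v)=2·1, βω(u)=-4·1; sum ≡ 0  ⇒  +1.
(a,b)_29: α=0, u≡3; β=-2, v≡1 (mod 29); (3|29)=-1, (1|29)=+1; sign (−1)^0·-1^-2·+1^0 = +1.
(a,b)_47: α=1, u≡28; β=2, v≡38 (mod 47); (28|47)=+1, (38|47)=-1; sign (−1)^0·+1^2·-1^1 = -1.
(a,b)_19: α=-2, u≡6; β=-2, v≡14 (mod 19); (6|19)=+1, (14|19)=-1; sign (−1)^0·+1^-2·-1^-2 = +1.
(a,b)_7: α=1, u≡5; β=4, v≡1 (mod 7); (5|7)=-1, (1|7)=+1; sign (−1)^0·-1^4·+1^1 = +1.
(a,b)_3: α=-2, u≡1; β=-2, v≡1 (mod 3); (1|3)=+1, (1|3)=+1; sign (−1)^0·+1^-2·+1^-2 = +1.
(a,b)_11: α=0, u≡7; β=1, v≡4 (mod 11); (7|11)=-1, (4|11)=+1; sign (−1)^0·-1^1·+1^0 = -1.
(a,b)_37: α=0, u≡29; β=1, v≡35 (mod 37); (29|37)=-1, (35|37)=-1; sign (−1)^0·-1^1·-1^0 = -1.
(a,b)_5: α=4, u≡3; β=4, v≡1 (mod 5); (3|5)=-1, (1|5)=+1; sign (−1)^0·-1^4·+1^4 = +1.
(-4277, -5291 / ℚ) ramifies at {11, 37, 47, ∞}: a division algebra.

[11, 37, 47, inf]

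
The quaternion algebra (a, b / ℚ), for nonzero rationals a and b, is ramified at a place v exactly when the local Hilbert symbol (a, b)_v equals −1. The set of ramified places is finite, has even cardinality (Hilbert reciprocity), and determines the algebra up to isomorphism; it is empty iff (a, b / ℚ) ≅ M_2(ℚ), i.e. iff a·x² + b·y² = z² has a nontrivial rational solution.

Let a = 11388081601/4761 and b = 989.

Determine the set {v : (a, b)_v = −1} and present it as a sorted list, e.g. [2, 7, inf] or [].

[17, 23, 29, 43]

(a, b) ≡ (6409, 989) mod (ℚ^×)²; places V = {2, 3, 13, 17, 23, 29, 31, 43, ∞}.
(a,b)_3: α=-2, u≡1; β=0, v≡2 (mod 3); (1|3)=+1, (2|3)=-1; sign (−1)^0·+1^0·-1^-2 = +1.
(a,b)_17: α=1, u≡11; β=0, v≡3 (mod 17); (11|17)=-1, (3|17)=-1; sign (−1)^0·-1^0·-1^1 = -1.
(a,b)_13: α=1, u≡1; β=0, v≡1 (mod 13); (1|13)=+1, (1|13)=+1; sign (−1)^0·+1^0·+1^1 = +1.
(a,b)_31: α=2, u≡29; β=0, v≡28 (mod 31); (29|31)=-1, (28|31)=+1; sign (−1)^0·-1^0·+1^2 = +1.
(a,b)_43: α=2, u≡19; β=1, v≡23 (mod 43); (19|43)=-1, (23|43)=+1; sign (−1)^0·-1^1·+1^2 = -1.
(a,b)_∞: sgn(6409)=+, sgn(989)=+, so +1.
(a,b)_23: α=-2, u≡17; β=1, v≡20 (mod 23); (17|23)=-1, (20|23)=-1; sign (−1)^0·-1^1·-1^-2 = -1.
(a,b)_29: α=1, u≡21; β=0, v≡3 (mod 29); (21|29)=-1, (3|29)=-1; sign (−1)^0·-1^0·-1^1 = -1.
(a,b)_2: α=0, β=0; u≡1, v≡5 (mod 8); ε(u)ε(v)=0·0, αω(v)=0·1, βω(u)=0·0; sum ≡ 0  ⇒  +1.
|Ram(6409, 989)| = 4, even; anisotropic at {17, 23, 29, 43}.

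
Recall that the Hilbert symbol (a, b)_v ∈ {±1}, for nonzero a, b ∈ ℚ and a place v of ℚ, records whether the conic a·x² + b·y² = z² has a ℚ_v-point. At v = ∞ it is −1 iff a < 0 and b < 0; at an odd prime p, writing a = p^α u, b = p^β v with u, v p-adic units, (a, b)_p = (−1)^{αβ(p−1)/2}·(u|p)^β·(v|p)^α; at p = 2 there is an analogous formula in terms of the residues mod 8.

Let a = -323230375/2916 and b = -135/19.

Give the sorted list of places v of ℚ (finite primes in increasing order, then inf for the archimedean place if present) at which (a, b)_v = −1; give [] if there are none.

[3, inf]

Mod squares: a ≡ -35815, b ≡ -285. Check v ∈ {∞, 2, 3, 5, 13, 19, 29}.
v=13: a=13^1·(≡4), b=13^0·(≡10) mod 13; (4|13)=+1, (10|13)=+1; (−1)^{1·0·6}·(+1)^0·(+1)^1 = +1.
v=5: a=5^3·(≡2), b=5^1·(≡2) mod 5; (2|5)=-1, (2|5)=-1; (−1)^{3·1·2}·(-1)^1·(-1)^3 = +1.
v=∞: -35815 < 0 and -285 < 0  ⇒  (a,b)_∞ = -1.
v=3: a=3^-6·(≡2), b=3^3·(≡1) mod 3; (2|3)=-1, (1|3)=+1; (−1)^{-6·3·1}·(-1)^3·(+1)^-6 = -1.
v=29: a=29^1·(≡19), b=29^0·(≡28) mod 29; (19|29)=-1, (28|29)=+1; (−1)^{1·0·14}·(-1)^0·(+1)^1 = +1.
v=19: a=19^3·(≡10), b=19^-1·(≡17) mod 19; (10|19)=-1, (17|19)=+1; (−1)^{3·-1·9}·(-1)^-1·(+1)^3 = +1.
v=2: v_2(a)=-2, v_2(b)=0; units ≡ 1, 3 (mod 8); ε·ε+αω+βω = 0·1+-2·1+0·0 ≡ 0  ⇒  (a,b)_2 = +1.
|Ram(-35815, -285)| = 2, even; anisotropic at {3, ∞}.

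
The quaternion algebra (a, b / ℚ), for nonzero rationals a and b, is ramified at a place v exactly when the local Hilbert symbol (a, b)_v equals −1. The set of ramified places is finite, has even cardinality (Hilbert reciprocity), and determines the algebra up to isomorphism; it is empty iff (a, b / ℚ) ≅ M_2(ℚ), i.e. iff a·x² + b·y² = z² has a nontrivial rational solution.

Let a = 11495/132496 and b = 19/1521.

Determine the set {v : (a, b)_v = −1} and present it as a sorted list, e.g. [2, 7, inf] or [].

[2, 19]

(a, b) ≡ (95, 19) mod (ℚ^×)²; places V = {2, 3, 5, 7, 11, 13, 19, ∞}.
(a,b)_3: α=0, u≡2; β=-2, v≡1 (mod 3); (2|3)=-1, (1|3)=+1; sign (−1)^0·-1^-2·+1^0 = +1.
(a,b)_5: α=1, u≡4; β=0, v≡4 (mod 5); (4|5)=+1, (4|5)=+1; sign (−1)^0·+1^0·+1^1 = +1.
(a,b)_∞: sgn(95)=+, sgn(19)=+, so +1.
(a,b)_13: α=-2, u≡4; β=-2, v≡5 (mod 13); (4|13)=+1, (5|13)=-1; sign (−1)^0·+1^-2·-1^-2 = +1.
(a,b)_2: α=-4, β=0; u≡7, v≡3 (mod 8); ε(u)ε(v)=1·1, αω(v)=-4·1, βω(u)=0·0; sum ≡ 1  ⇒  -1.
(a,b)_11: α=2, u≡7; β=0, v≡10 (mod 11); (7|11)=-1, (10|11)=-1; sign (−1)^0·-1^0·-1^2 = +1.
(a,b)_19: α=1, u≡6; β=1, v≡1 (mod 19); (6|19)=+1, (1|19)=+1; sign (−1)^1·+1^1·+1^1 = -1.
(a,b)_7: α=-2, u≡4; β=0, v≡6 (mod 7); (4|7)=+1, (6|7)=-1; sign (−1)^0·+1^0·-1^-2 = +1.
(95, 19 / ℚ) ramifies at {2, 19}: a division algebra.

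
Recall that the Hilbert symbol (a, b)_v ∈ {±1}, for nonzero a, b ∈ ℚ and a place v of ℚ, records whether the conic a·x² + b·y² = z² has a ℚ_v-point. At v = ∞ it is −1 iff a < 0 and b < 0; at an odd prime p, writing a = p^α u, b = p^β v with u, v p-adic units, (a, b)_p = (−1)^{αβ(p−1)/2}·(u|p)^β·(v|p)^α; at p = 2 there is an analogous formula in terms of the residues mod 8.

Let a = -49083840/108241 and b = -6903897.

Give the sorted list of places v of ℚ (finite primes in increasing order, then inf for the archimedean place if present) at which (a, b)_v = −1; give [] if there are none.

(a, b) ≡ (-85215, -57057) mod (ℚ^×)²; places V = {2, 3, 5, 7, 11, 13, 19, 23, 47, ∞}.
(a,b)_47: α=-2, u≡23; β=0, v≡27 (mod 47); (23|47)=-1, (27|47)=+1; sign (−1)^0·-1^0·+1^-2 = +1.
(a,b)_5: α=1, u≡2; β=0, v≡3 (mod 5); (2|5)=-1, (3|5)=-1; sign (−1)^0·-1^0·-1^1 = -1.
(a,b)_11: α=0, u≡8; β=3, v≡5 (mod 11); (8|11)=-1, (5|11)=+1; sign (−1)^0·-1^3·+1^0 = -1.
(a,b)_23: α=1, u≡7; β=0, v≡13 (mod 23); (7|23)=-1, (13|23)=+1; sign (−1)^0·-1^0·+1^1 = +1.
(a,b)_∞: sgn(-85215)=−, sgn(-57057)=−, so -1.
(a,b)_19: α=1, u≡3; β=1, v≡12 (mod 19); (3|19)=-1, (12|19)=-1; sign (−1)^1·-1^1·-1^1 = -1.
(a,b)_7: α=-2, u≡5; β=1, v≡1 (mod 7); (5|7)=-1, (1|7)=+1; sign (−1)^0·-1^1·+1^-2 = -1.
(a,b)_13: α=1, u≡9; β=1, v≡7 (mod 13); (9|13)=+1, (7|13)=-1; sign (−1)^0·+1^1·-1^1 = -1.
(a,b)_3: α=3, u≡2; β=1, v≡1 (mod 3); (2|3)=-1, (1|3)=+1; sign (−1)^1·-1^1·+1^3 = +1.
(a,b)_2: α=6, β=0; u≡1, v≡7 (mod 8); ε(u)ε(v)=0·1, αω(v)=6·0, βω(u)=0·0; sum ≡ 0  ⇒  +1.
(-85215, -57057 / ℚ) ramifies at {5, 7, 11, 13, 19, ∞}: a division algebra.

[5, 7, 11, 13, 19, inf]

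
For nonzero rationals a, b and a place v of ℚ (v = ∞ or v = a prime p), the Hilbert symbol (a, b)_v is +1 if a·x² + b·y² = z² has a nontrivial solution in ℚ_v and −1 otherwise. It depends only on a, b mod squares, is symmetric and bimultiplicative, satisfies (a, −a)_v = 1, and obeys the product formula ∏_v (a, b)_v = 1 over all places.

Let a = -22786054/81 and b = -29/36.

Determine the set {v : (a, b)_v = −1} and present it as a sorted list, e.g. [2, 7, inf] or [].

[2, 23, 29, inf]

(a, b) ≡ (-27094, -29) mod (ℚ^×)²; places V = {2, 3, 19, 23, 29, 31, ∞}.
(a,b)_19: α=1, u≡18; β=0, v≡5 (mod 19); (18|19)=-1, (5|19)=+1; sign (−1)^0·-1^0·+1^1 = +1.
(a,b)_3: α=-4, u≡2; β=-2, v≡1 (mod 3); (2|3)=-1, (1|3)=+1; sign (−1)^0·-1^-2·+1^-4 = +1.
(a,b)_23: α=1, u≡8; β=0, v≡19 (mod 23); (8|23)=+1, (19|23)=-1; sign (−1)^0·+1^0·-1^1 = -1.
(a,b)_29: α=2, u≡11; β=1, v≡4 (mod 29); (11|29)=-1, (4|29)=+1; sign (−1)^0·-1^1·+1^2 = -1.
(a,b)_2: α=1, β=-2; u≡5, v≡3 (mod 8); ε(u)ε(v)=0·1, αω(v)=1·1, βω(u)=-2·1; sum ≡ 1  ⇒  -1.
(a,b)_∞: sgn(-27094)=−, sgn(-29)=−, so -1.
(a,b)_31: α=1, u≡2; β=0, v≡19 (mod 31); (2|31)=+1, (19|31)=+1; sign (−1)^0·+1^0·+1^1 = +1.
(-27094, -29 / ℚ) ramifies at {2, 23, 29, ∞}: a division algebra.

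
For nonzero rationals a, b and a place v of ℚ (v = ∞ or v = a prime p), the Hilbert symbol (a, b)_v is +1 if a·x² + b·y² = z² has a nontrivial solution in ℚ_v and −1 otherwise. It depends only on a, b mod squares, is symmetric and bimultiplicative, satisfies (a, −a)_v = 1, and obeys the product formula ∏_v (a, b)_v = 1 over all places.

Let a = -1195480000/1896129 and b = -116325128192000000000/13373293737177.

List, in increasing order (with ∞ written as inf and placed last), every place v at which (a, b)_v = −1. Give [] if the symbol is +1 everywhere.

Mod squares: a ≡ -247, b ≡ -1615. Check v ∈ {∞, 2, 3, 5, 7, 11, 13, 17, 19, 31}.
v=7: a=7^0·(≡5), b=7^2·(≡1) mod 7; (5|7)=-1, (1|7)=+1; (−1)^{0·2·3}·(-1)^2·(+1)^0 = +1.
v=11: a=11^2·(≡6), b=11^-2·(≡7) mod 11; (6|11)=-1, (7|11)=-1; (−1)^{2·-2·5}·(-1)^-2·(-1)^2 = +1.
v=19: a=19^1·(≡4), b=19^3·(≡8) mod 19; (4|19)=+1, (8|19)=-1; (−1)^{1·3·9}·(+1)^3·(-1)^1 = +1.
v=2: v_2(a)=6, v_2(b)=20; units ≡ 1, 1 (mod 8); ε·ε+αω+βω = 0·0+6·0+20·0 ≡ 0  ⇒  (a,b)_2 = +1.
v=∞: -247 < 0 and -1615 < 0  ⇒  (a,b)_∞ = -1.
v=13: a=13^1·(≡11), b=13^2·(≡4) mod 13; (11|13)=-1, (4|13)=+1; (−1)^{1·2·6}·(-1)^2·(+1)^1 = +1.
v=31: a=31^0·(≡20), b=31^-2·(≡5) mod 31; (20|31)=+1, (5|31)=+1; (−1)^{0·-2·15}·(+1)^-2·(+1)^0 = +1.
v=17: a=17^-2·(≡16), b=17^-5·(≡3) mod 17; (16|17)=+1, (3|17)=-1; (−1)^{-2·-5·8}·(+1)^-5·(-1)^-2 = +1.
v=5: a=5^4·(≡3), b=5^9·(≡3) mod 5; (3|5)=-1, (3|5)=-1; (−1)^{4·9·2}·(-1)^9·(-1)^4 = -1.
v=3: a=3^-8·(≡2), b=3^-4·(≡2) mod 3; (2|3)=-1, (2|3)=-1; (−1)^{-8·-4·1}·(-1)^-4·(-1)^-8 = +1.
Ram(-247, -1615) = {5, ∞}; no ℚ_5-point on the conic.

[5, inf]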